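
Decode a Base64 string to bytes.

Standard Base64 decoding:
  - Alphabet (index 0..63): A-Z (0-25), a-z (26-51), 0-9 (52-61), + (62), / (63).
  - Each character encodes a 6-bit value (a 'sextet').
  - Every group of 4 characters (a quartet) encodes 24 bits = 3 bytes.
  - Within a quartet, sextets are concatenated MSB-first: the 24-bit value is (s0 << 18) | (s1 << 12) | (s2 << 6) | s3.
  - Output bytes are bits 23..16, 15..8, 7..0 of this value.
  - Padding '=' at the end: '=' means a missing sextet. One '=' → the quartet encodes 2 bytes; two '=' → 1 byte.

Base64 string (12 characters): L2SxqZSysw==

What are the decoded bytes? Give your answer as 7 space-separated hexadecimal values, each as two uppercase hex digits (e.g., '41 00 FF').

After char 0 ('L'=11): chars_in_quartet=1 acc=0xB bytes_emitted=0
After char 1 ('2'=54): chars_in_quartet=2 acc=0x2F6 bytes_emitted=0
After char 2 ('S'=18): chars_in_quartet=3 acc=0xBD92 bytes_emitted=0
After char 3 ('x'=49): chars_in_quartet=4 acc=0x2F64B1 -> emit 2F 64 B1, reset; bytes_emitted=3
After char 4 ('q'=42): chars_in_quartet=1 acc=0x2A bytes_emitted=3
After char 5 ('Z'=25): chars_in_quartet=2 acc=0xA99 bytes_emitted=3
After char 6 ('S'=18): chars_in_quartet=3 acc=0x2A652 bytes_emitted=3
After char 7 ('y'=50): chars_in_quartet=4 acc=0xA994B2 -> emit A9 94 B2, reset; bytes_emitted=6
After char 8 ('s'=44): chars_in_quartet=1 acc=0x2C bytes_emitted=6
After char 9 ('w'=48): chars_in_quartet=2 acc=0xB30 bytes_emitted=6
Padding '==': partial quartet acc=0xB30 -> emit B3; bytes_emitted=7

Answer: 2F 64 B1 A9 94 B2 B3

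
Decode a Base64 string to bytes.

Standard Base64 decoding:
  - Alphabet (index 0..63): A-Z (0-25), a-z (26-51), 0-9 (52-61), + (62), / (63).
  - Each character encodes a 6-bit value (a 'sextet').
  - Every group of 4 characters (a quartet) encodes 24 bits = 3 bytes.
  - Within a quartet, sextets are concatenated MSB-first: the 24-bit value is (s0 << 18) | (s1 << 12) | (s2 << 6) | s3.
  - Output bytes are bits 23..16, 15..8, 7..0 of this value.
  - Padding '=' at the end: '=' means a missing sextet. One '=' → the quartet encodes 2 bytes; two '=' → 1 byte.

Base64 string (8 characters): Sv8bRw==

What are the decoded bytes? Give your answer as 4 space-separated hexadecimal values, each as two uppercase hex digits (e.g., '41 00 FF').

After char 0 ('S'=18): chars_in_quartet=1 acc=0x12 bytes_emitted=0
After char 1 ('v'=47): chars_in_quartet=2 acc=0x4AF bytes_emitted=0
After char 2 ('8'=60): chars_in_quartet=3 acc=0x12BFC bytes_emitted=0
After char 3 ('b'=27): chars_in_quartet=4 acc=0x4AFF1B -> emit 4A FF 1B, reset; bytes_emitted=3
After char 4 ('R'=17): chars_in_quartet=1 acc=0x11 bytes_emitted=3
After char 5 ('w'=48): chars_in_quartet=2 acc=0x470 bytes_emitted=3
Padding '==': partial quartet acc=0x470 -> emit 47; bytes_emitted=4

Answer: 4A FF 1B 47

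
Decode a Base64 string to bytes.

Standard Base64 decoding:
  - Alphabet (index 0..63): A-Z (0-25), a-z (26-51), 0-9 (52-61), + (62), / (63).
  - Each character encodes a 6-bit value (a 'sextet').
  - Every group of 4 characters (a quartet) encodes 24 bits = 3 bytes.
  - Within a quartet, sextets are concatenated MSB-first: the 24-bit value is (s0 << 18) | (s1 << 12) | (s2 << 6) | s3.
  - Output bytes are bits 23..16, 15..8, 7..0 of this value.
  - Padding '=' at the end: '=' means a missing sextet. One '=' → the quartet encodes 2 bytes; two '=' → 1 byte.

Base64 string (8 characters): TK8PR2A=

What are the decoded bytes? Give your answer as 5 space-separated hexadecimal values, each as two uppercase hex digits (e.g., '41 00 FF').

After char 0 ('T'=19): chars_in_quartet=1 acc=0x13 bytes_emitted=0
After char 1 ('K'=10): chars_in_quartet=2 acc=0x4CA bytes_emitted=0
After char 2 ('8'=60): chars_in_quartet=3 acc=0x132BC bytes_emitted=0
After char 3 ('P'=15): chars_in_quartet=4 acc=0x4CAF0F -> emit 4C AF 0F, reset; bytes_emitted=3
After char 4 ('R'=17): chars_in_quartet=1 acc=0x11 bytes_emitted=3
After char 5 ('2'=54): chars_in_quartet=2 acc=0x476 bytes_emitted=3
After char 6 ('A'=0): chars_in_quartet=3 acc=0x11D80 bytes_emitted=3
Padding '=': partial quartet acc=0x11D80 -> emit 47 60; bytes_emitted=5

Answer: 4C AF 0F 47 60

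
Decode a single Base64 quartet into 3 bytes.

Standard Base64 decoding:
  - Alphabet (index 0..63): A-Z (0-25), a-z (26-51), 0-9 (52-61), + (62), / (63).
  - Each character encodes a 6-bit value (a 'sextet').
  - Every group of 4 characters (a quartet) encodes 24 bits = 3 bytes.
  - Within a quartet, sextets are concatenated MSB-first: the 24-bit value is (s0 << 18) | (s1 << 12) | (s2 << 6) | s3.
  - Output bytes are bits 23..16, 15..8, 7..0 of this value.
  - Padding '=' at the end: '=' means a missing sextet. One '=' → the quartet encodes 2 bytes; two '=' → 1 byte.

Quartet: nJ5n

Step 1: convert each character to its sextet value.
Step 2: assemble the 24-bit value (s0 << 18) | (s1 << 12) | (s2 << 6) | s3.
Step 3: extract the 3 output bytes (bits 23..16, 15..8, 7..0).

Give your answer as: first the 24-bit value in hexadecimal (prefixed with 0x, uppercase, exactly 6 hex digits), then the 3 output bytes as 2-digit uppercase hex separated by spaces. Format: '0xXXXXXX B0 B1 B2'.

Sextets: n=39, J=9, 5=57, n=39
24-bit: (39<<18) | (9<<12) | (57<<6) | 39
      = 0x9C0000 | 0x009000 | 0x000E40 | 0x000027
      = 0x9C9E67
Bytes: (v>>16)&0xFF=9C, (v>>8)&0xFF=9E, v&0xFF=67

Answer: 0x9C9E67 9C 9E 67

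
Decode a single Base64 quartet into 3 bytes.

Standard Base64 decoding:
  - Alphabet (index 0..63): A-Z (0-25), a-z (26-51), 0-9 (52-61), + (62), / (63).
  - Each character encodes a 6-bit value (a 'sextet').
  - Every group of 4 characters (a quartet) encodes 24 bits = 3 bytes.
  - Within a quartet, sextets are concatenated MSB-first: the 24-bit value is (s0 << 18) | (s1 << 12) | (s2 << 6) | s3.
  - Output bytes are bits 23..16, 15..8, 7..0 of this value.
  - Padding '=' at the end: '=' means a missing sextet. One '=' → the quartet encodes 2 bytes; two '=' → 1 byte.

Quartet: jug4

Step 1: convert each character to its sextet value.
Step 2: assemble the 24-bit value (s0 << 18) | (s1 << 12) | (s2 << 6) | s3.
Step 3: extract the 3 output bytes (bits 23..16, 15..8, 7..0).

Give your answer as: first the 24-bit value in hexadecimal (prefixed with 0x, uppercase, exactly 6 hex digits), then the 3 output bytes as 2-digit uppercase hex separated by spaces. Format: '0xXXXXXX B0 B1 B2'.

Sextets: j=35, u=46, g=32, 4=56
24-bit: (35<<18) | (46<<12) | (32<<6) | 56
      = 0x8C0000 | 0x02E000 | 0x000800 | 0x000038
      = 0x8EE838
Bytes: (v>>16)&0xFF=8E, (v>>8)&0xFF=E8, v&0xFF=38

Answer: 0x8EE838 8E E8 38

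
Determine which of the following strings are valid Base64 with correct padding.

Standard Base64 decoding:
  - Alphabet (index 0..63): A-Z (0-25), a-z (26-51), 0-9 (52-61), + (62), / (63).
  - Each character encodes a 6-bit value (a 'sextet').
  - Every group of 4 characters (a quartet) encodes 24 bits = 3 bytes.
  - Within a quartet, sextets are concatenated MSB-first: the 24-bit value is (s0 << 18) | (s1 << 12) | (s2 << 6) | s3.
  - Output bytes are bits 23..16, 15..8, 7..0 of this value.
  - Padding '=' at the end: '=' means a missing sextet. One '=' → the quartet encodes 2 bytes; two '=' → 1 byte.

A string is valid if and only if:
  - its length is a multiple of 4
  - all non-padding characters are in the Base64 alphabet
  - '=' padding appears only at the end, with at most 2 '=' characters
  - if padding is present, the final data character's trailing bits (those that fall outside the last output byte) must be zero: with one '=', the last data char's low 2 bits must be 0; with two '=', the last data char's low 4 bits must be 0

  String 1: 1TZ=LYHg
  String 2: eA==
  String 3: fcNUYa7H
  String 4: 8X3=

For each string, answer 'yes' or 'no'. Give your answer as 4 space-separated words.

Answer: no yes yes no

Derivation:
String 1: '1TZ=LYHg' → invalid (bad char(s): ['=']; '=' in middle)
String 2: 'eA==' → valid
String 3: 'fcNUYa7H' → valid
String 4: '8X3=' → invalid (bad trailing bits)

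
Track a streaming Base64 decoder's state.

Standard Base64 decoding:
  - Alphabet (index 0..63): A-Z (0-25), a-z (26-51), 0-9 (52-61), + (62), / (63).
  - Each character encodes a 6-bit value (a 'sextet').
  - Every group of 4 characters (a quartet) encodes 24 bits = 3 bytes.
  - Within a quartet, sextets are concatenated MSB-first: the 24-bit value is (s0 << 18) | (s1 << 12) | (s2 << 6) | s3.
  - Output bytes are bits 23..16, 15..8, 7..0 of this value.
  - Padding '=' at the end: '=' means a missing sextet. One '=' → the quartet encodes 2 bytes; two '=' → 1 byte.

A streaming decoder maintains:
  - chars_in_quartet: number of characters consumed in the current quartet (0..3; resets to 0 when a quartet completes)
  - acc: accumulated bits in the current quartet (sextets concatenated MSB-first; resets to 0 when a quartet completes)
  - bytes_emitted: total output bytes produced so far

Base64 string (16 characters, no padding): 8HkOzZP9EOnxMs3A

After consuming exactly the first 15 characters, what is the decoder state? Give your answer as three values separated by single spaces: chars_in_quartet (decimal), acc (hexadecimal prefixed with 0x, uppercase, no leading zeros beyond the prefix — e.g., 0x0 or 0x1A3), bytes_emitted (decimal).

After char 0 ('8'=60): chars_in_quartet=1 acc=0x3C bytes_emitted=0
After char 1 ('H'=7): chars_in_quartet=2 acc=0xF07 bytes_emitted=0
After char 2 ('k'=36): chars_in_quartet=3 acc=0x3C1E4 bytes_emitted=0
After char 3 ('O'=14): chars_in_quartet=4 acc=0xF0790E -> emit F0 79 0E, reset; bytes_emitted=3
After char 4 ('z'=51): chars_in_quartet=1 acc=0x33 bytes_emitted=3
After char 5 ('Z'=25): chars_in_quartet=2 acc=0xCD9 bytes_emitted=3
After char 6 ('P'=15): chars_in_quartet=3 acc=0x3364F bytes_emitted=3
After char 7 ('9'=61): chars_in_quartet=4 acc=0xCD93FD -> emit CD 93 FD, reset; bytes_emitted=6
After char 8 ('E'=4): chars_in_quartet=1 acc=0x4 bytes_emitted=6
After char 9 ('O'=14): chars_in_quartet=2 acc=0x10E bytes_emitted=6
After char 10 ('n'=39): chars_in_quartet=3 acc=0x43A7 bytes_emitted=6
After char 11 ('x'=49): chars_in_quartet=4 acc=0x10E9F1 -> emit 10 E9 F1, reset; bytes_emitted=9
After char 12 ('M'=12): chars_in_quartet=1 acc=0xC bytes_emitted=9
After char 13 ('s'=44): chars_in_quartet=2 acc=0x32C bytes_emitted=9
After char 14 ('3'=55): chars_in_quartet=3 acc=0xCB37 bytes_emitted=9

Answer: 3 0xCB37 9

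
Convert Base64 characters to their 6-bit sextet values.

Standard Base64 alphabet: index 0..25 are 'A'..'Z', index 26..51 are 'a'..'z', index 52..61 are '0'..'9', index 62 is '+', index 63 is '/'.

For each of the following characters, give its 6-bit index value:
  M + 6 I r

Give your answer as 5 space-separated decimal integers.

'M': A..Z range, ord('M') − ord('A') = 12
'+': index 62
'6': 0..9 range, 52 + ord('6') − ord('0') = 58
'I': A..Z range, ord('I') − ord('A') = 8
'r': a..z range, 26 + ord('r') − ord('a') = 43

Answer: 12 62 58 8 43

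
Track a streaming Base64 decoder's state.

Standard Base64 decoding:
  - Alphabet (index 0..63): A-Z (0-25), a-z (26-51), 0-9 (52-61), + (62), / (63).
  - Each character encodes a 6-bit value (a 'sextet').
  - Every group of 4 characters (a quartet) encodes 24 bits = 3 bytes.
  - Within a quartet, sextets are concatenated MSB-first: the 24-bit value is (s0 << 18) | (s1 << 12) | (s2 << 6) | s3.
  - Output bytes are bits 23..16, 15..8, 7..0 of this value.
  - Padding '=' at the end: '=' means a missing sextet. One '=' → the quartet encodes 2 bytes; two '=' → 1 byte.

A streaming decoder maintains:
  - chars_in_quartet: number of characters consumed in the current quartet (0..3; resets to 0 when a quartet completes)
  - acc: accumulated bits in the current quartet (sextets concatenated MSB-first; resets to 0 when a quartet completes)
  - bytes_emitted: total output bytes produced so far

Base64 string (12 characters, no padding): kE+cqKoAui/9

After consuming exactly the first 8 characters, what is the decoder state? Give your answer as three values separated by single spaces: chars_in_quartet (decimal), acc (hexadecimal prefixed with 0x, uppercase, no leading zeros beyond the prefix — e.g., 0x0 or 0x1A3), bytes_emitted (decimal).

Answer: 0 0x0 6

Derivation:
After char 0 ('k'=36): chars_in_quartet=1 acc=0x24 bytes_emitted=0
After char 1 ('E'=4): chars_in_quartet=2 acc=0x904 bytes_emitted=0
After char 2 ('+'=62): chars_in_quartet=3 acc=0x2413E bytes_emitted=0
After char 3 ('c'=28): chars_in_quartet=4 acc=0x904F9C -> emit 90 4F 9C, reset; bytes_emitted=3
After char 4 ('q'=42): chars_in_quartet=1 acc=0x2A bytes_emitted=3
After char 5 ('K'=10): chars_in_quartet=2 acc=0xA8A bytes_emitted=3
After char 6 ('o'=40): chars_in_quartet=3 acc=0x2A2A8 bytes_emitted=3
After char 7 ('A'=0): chars_in_quartet=4 acc=0xA8AA00 -> emit A8 AA 00, reset; bytes_emitted=6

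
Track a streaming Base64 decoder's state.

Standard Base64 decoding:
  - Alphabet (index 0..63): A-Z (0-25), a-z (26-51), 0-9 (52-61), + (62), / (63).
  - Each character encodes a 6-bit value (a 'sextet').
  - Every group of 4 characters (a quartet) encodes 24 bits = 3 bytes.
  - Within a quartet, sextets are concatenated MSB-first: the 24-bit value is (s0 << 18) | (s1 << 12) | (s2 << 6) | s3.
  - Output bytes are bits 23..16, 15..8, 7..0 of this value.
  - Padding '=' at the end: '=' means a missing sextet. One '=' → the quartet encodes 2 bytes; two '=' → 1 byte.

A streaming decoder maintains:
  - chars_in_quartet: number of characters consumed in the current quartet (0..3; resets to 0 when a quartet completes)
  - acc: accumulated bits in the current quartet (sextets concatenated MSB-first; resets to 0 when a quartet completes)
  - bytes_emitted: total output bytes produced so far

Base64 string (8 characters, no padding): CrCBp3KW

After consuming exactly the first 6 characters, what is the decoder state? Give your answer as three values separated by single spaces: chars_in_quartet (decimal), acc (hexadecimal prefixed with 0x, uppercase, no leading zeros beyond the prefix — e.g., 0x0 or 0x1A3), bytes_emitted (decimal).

Answer: 2 0xA77 3

Derivation:
After char 0 ('C'=2): chars_in_quartet=1 acc=0x2 bytes_emitted=0
After char 1 ('r'=43): chars_in_quartet=2 acc=0xAB bytes_emitted=0
After char 2 ('C'=2): chars_in_quartet=3 acc=0x2AC2 bytes_emitted=0
After char 3 ('B'=1): chars_in_quartet=4 acc=0xAB081 -> emit 0A B0 81, reset; bytes_emitted=3
After char 4 ('p'=41): chars_in_quartet=1 acc=0x29 bytes_emitted=3
After char 5 ('3'=55): chars_in_quartet=2 acc=0xA77 bytes_emitted=3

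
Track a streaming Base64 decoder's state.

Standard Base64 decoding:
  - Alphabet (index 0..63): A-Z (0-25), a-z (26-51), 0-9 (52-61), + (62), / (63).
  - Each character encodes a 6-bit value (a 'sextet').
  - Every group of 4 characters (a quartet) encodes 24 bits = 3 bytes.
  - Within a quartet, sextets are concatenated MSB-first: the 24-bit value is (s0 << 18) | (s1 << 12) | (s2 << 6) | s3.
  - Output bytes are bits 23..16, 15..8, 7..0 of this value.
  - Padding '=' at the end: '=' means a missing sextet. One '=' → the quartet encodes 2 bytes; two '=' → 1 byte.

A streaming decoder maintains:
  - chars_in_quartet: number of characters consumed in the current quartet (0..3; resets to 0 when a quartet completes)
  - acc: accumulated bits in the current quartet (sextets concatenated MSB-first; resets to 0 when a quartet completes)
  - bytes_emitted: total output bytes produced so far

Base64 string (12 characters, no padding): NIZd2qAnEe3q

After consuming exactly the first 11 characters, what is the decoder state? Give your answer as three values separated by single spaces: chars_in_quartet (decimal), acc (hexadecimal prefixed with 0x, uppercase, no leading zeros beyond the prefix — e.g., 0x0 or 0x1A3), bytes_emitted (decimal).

Answer: 3 0x47B7 6

Derivation:
After char 0 ('N'=13): chars_in_quartet=1 acc=0xD bytes_emitted=0
After char 1 ('I'=8): chars_in_quartet=2 acc=0x348 bytes_emitted=0
After char 2 ('Z'=25): chars_in_quartet=3 acc=0xD219 bytes_emitted=0
After char 3 ('d'=29): chars_in_quartet=4 acc=0x34865D -> emit 34 86 5D, reset; bytes_emitted=3
After char 4 ('2'=54): chars_in_quartet=1 acc=0x36 bytes_emitted=3
After char 5 ('q'=42): chars_in_quartet=2 acc=0xDAA bytes_emitted=3
After char 6 ('A'=0): chars_in_quartet=3 acc=0x36A80 bytes_emitted=3
After char 7 ('n'=39): chars_in_quartet=4 acc=0xDAA027 -> emit DA A0 27, reset; bytes_emitted=6
After char 8 ('E'=4): chars_in_quartet=1 acc=0x4 bytes_emitted=6
After char 9 ('e'=30): chars_in_quartet=2 acc=0x11E bytes_emitted=6
After char 10 ('3'=55): chars_in_quartet=3 acc=0x47B7 bytes_emitted=6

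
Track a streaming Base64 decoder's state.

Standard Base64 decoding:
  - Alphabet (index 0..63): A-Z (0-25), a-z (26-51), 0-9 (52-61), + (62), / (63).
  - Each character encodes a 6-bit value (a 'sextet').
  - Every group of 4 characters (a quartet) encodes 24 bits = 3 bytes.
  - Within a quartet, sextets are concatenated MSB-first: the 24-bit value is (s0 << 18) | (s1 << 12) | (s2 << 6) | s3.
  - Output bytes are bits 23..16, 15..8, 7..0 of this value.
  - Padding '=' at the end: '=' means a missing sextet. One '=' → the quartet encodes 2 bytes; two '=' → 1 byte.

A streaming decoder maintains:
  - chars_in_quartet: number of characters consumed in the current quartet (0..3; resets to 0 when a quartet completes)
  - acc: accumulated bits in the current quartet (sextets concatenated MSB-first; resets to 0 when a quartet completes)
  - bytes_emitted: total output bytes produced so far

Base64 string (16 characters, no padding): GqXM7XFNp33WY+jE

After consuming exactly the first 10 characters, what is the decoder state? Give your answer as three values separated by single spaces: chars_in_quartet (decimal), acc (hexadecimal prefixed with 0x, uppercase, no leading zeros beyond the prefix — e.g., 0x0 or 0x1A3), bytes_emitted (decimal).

Answer: 2 0xA77 6

Derivation:
After char 0 ('G'=6): chars_in_quartet=1 acc=0x6 bytes_emitted=0
After char 1 ('q'=42): chars_in_quartet=2 acc=0x1AA bytes_emitted=0
After char 2 ('X'=23): chars_in_quartet=3 acc=0x6A97 bytes_emitted=0
After char 3 ('M'=12): chars_in_quartet=4 acc=0x1AA5CC -> emit 1A A5 CC, reset; bytes_emitted=3
After char 4 ('7'=59): chars_in_quartet=1 acc=0x3B bytes_emitted=3
After char 5 ('X'=23): chars_in_quartet=2 acc=0xED7 bytes_emitted=3
After char 6 ('F'=5): chars_in_quartet=3 acc=0x3B5C5 bytes_emitted=3
After char 7 ('N'=13): chars_in_quartet=4 acc=0xED714D -> emit ED 71 4D, reset; bytes_emitted=6
After char 8 ('p'=41): chars_in_quartet=1 acc=0x29 bytes_emitted=6
After char 9 ('3'=55): chars_in_quartet=2 acc=0xA77 bytes_emitted=6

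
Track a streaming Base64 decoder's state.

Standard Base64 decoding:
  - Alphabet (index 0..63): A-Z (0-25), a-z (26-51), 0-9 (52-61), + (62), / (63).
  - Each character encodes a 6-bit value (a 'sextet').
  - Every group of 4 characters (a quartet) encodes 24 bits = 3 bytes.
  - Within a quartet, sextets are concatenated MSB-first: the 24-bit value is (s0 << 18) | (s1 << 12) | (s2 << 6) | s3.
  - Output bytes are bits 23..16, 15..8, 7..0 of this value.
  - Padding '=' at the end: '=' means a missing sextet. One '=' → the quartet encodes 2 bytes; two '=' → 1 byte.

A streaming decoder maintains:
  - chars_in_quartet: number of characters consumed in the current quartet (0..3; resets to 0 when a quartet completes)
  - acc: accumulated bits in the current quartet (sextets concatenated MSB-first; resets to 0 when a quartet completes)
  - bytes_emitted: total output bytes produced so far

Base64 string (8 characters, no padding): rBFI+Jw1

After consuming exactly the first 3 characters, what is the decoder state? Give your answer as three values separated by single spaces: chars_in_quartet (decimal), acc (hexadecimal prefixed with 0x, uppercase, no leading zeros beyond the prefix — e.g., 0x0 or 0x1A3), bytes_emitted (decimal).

After char 0 ('r'=43): chars_in_quartet=1 acc=0x2B bytes_emitted=0
After char 1 ('B'=1): chars_in_quartet=2 acc=0xAC1 bytes_emitted=0
After char 2 ('F'=5): chars_in_quartet=3 acc=0x2B045 bytes_emitted=0

Answer: 3 0x2B045 0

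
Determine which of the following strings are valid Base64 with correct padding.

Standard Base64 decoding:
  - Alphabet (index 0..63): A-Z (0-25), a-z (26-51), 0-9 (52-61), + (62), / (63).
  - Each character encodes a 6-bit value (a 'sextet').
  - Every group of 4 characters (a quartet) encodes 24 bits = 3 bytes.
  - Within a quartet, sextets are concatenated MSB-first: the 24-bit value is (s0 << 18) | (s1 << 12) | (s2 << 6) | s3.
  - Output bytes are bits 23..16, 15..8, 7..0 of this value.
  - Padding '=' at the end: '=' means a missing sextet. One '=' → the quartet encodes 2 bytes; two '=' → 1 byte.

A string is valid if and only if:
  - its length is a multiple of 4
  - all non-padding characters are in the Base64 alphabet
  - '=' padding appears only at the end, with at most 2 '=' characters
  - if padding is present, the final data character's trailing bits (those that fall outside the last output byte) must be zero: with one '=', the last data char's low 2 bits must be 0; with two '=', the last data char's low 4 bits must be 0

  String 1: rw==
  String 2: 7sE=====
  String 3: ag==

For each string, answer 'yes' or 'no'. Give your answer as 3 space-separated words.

Answer: yes no yes

Derivation:
String 1: 'rw==' → valid
String 2: '7sE=====' → invalid (5 pad chars (max 2))
String 3: 'ag==' → valid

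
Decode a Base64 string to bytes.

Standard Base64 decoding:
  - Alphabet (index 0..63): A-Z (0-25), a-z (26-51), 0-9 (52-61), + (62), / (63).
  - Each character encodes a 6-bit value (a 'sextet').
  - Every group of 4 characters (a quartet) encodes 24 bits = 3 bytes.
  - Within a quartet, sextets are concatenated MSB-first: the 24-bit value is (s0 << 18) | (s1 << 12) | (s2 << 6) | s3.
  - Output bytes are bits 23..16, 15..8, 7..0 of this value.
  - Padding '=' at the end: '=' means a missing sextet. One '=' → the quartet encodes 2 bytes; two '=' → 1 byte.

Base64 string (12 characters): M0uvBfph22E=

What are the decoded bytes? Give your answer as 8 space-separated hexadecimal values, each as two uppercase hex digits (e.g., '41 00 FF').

After char 0 ('M'=12): chars_in_quartet=1 acc=0xC bytes_emitted=0
After char 1 ('0'=52): chars_in_quartet=2 acc=0x334 bytes_emitted=0
After char 2 ('u'=46): chars_in_quartet=3 acc=0xCD2E bytes_emitted=0
After char 3 ('v'=47): chars_in_quartet=4 acc=0x334BAF -> emit 33 4B AF, reset; bytes_emitted=3
After char 4 ('B'=1): chars_in_quartet=1 acc=0x1 bytes_emitted=3
After char 5 ('f'=31): chars_in_quartet=2 acc=0x5F bytes_emitted=3
After char 6 ('p'=41): chars_in_quartet=3 acc=0x17E9 bytes_emitted=3
After char 7 ('h'=33): chars_in_quartet=4 acc=0x5FA61 -> emit 05 FA 61, reset; bytes_emitted=6
After char 8 ('2'=54): chars_in_quartet=1 acc=0x36 bytes_emitted=6
After char 9 ('2'=54): chars_in_quartet=2 acc=0xDB6 bytes_emitted=6
After char 10 ('E'=4): chars_in_quartet=3 acc=0x36D84 bytes_emitted=6
Padding '=': partial quartet acc=0x36D84 -> emit DB 61; bytes_emitted=8

Answer: 33 4B AF 05 FA 61 DB 61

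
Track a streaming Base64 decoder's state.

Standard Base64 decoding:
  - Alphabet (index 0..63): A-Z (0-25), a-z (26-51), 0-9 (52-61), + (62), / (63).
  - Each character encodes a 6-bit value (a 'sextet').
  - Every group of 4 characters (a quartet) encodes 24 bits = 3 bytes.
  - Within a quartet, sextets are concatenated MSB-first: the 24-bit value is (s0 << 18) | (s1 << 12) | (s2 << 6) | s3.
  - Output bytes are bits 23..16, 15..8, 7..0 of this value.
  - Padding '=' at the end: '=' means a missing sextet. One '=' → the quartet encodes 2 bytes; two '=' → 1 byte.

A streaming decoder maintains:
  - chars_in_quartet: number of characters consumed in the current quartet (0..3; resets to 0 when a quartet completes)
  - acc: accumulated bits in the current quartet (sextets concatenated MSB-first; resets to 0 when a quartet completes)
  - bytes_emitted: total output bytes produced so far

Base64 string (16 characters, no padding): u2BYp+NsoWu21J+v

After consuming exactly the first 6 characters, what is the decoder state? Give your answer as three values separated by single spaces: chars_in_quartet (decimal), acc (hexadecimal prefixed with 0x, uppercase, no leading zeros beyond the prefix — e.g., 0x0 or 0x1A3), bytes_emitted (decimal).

After char 0 ('u'=46): chars_in_quartet=1 acc=0x2E bytes_emitted=0
After char 1 ('2'=54): chars_in_quartet=2 acc=0xBB6 bytes_emitted=0
After char 2 ('B'=1): chars_in_quartet=3 acc=0x2ED81 bytes_emitted=0
After char 3 ('Y'=24): chars_in_quartet=4 acc=0xBB6058 -> emit BB 60 58, reset; bytes_emitted=3
After char 4 ('p'=41): chars_in_quartet=1 acc=0x29 bytes_emitted=3
After char 5 ('+'=62): chars_in_quartet=2 acc=0xA7E bytes_emitted=3

Answer: 2 0xA7E 3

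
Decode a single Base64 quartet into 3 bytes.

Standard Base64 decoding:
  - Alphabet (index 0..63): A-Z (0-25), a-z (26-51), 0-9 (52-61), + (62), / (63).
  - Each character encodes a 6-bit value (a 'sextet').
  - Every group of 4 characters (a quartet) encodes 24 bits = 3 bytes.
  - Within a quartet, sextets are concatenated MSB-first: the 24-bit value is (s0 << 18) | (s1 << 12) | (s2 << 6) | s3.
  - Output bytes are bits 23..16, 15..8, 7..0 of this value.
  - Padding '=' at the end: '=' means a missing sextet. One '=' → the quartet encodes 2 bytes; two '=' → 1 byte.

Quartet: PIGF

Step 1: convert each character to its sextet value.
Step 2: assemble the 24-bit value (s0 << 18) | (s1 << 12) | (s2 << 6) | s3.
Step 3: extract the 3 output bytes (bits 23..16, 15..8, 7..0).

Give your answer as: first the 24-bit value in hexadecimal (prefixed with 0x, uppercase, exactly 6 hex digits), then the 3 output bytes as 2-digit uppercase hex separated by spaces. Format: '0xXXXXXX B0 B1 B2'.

Answer: 0x3C8185 3C 81 85

Derivation:
Sextets: P=15, I=8, G=6, F=5
24-bit: (15<<18) | (8<<12) | (6<<6) | 5
      = 0x3C0000 | 0x008000 | 0x000180 | 0x000005
      = 0x3C8185
Bytes: (v>>16)&0xFF=3C, (v>>8)&0xFF=81, v&0xFF=85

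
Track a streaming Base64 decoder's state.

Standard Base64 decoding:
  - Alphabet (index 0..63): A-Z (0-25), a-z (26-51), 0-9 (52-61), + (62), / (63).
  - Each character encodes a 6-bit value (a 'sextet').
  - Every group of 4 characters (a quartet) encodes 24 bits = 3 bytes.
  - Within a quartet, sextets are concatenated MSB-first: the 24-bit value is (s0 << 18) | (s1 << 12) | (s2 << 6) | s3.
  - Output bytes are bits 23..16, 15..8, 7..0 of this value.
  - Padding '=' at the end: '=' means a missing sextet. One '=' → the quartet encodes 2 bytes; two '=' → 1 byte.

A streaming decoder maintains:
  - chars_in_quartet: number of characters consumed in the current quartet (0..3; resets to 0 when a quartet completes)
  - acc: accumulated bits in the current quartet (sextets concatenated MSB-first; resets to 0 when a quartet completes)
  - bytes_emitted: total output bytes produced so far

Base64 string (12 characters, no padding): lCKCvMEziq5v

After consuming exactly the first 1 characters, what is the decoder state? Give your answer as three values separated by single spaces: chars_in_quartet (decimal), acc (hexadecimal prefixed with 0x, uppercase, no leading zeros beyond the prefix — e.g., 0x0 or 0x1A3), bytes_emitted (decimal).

Answer: 1 0x25 0

Derivation:
After char 0 ('l'=37): chars_in_quartet=1 acc=0x25 bytes_emitted=0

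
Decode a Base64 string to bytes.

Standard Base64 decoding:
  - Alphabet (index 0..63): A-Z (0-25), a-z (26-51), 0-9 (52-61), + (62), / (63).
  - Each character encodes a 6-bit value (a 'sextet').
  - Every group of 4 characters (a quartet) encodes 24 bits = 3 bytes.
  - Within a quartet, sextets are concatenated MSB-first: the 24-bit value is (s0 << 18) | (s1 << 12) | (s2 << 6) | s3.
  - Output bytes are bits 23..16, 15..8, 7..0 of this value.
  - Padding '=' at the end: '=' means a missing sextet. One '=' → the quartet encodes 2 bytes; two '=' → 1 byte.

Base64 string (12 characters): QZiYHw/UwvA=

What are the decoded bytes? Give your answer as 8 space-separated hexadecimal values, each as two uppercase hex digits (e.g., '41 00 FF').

After char 0 ('Q'=16): chars_in_quartet=1 acc=0x10 bytes_emitted=0
After char 1 ('Z'=25): chars_in_quartet=2 acc=0x419 bytes_emitted=0
After char 2 ('i'=34): chars_in_quartet=3 acc=0x10662 bytes_emitted=0
After char 3 ('Y'=24): chars_in_quartet=4 acc=0x419898 -> emit 41 98 98, reset; bytes_emitted=3
After char 4 ('H'=7): chars_in_quartet=1 acc=0x7 bytes_emitted=3
After char 5 ('w'=48): chars_in_quartet=2 acc=0x1F0 bytes_emitted=3
After char 6 ('/'=63): chars_in_quartet=3 acc=0x7C3F bytes_emitted=3
After char 7 ('U'=20): chars_in_quartet=4 acc=0x1F0FD4 -> emit 1F 0F D4, reset; bytes_emitted=6
After char 8 ('w'=48): chars_in_quartet=1 acc=0x30 bytes_emitted=6
After char 9 ('v'=47): chars_in_quartet=2 acc=0xC2F bytes_emitted=6
After char 10 ('A'=0): chars_in_quartet=3 acc=0x30BC0 bytes_emitted=6
Padding '=': partial quartet acc=0x30BC0 -> emit C2 F0; bytes_emitted=8

Answer: 41 98 98 1F 0F D4 C2 F0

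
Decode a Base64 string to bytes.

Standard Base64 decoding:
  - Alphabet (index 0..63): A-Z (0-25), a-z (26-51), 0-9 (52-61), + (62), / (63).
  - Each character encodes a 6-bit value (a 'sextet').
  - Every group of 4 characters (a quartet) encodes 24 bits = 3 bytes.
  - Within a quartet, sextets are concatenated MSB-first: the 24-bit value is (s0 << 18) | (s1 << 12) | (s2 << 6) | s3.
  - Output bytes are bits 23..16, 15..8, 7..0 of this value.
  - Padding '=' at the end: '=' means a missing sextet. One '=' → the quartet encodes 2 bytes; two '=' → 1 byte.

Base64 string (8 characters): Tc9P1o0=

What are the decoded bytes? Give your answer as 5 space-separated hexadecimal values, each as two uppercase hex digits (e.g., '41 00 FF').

After char 0 ('T'=19): chars_in_quartet=1 acc=0x13 bytes_emitted=0
After char 1 ('c'=28): chars_in_quartet=2 acc=0x4DC bytes_emitted=0
After char 2 ('9'=61): chars_in_quartet=3 acc=0x1373D bytes_emitted=0
After char 3 ('P'=15): chars_in_quartet=4 acc=0x4DCF4F -> emit 4D CF 4F, reset; bytes_emitted=3
After char 4 ('1'=53): chars_in_quartet=1 acc=0x35 bytes_emitted=3
After char 5 ('o'=40): chars_in_quartet=2 acc=0xD68 bytes_emitted=3
After char 6 ('0'=52): chars_in_quartet=3 acc=0x35A34 bytes_emitted=3
Padding '=': partial quartet acc=0x35A34 -> emit D6 8D; bytes_emitted=5

Answer: 4D CF 4F D6 8D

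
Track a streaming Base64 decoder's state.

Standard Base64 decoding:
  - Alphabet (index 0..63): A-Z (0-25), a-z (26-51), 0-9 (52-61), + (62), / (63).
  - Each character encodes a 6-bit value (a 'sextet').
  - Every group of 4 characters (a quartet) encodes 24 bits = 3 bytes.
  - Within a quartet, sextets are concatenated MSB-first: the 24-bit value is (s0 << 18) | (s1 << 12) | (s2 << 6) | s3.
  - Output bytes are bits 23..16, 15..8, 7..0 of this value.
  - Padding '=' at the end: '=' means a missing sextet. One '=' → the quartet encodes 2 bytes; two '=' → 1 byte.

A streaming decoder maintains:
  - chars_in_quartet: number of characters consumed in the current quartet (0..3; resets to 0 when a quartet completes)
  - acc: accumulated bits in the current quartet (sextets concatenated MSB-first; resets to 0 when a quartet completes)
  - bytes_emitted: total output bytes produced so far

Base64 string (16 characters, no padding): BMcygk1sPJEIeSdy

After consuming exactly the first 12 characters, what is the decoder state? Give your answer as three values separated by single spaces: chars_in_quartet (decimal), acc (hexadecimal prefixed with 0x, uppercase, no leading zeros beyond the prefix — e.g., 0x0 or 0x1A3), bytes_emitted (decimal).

After char 0 ('B'=1): chars_in_quartet=1 acc=0x1 bytes_emitted=0
After char 1 ('M'=12): chars_in_quartet=2 acc=0x4C bytes_emitted=0
After char 2 ('c'=28): chars_in_quartet=3 acc=0x131C bytes_emitted=0
After char 3 ('y'=50): chars_in_quartet=4 acc=0x4C732 -> emit 04 C7 32, reset; bytes_emitted=3
After char 4 ('g'=32): chars_in_quartet=1 acc=0x20 bytes_emitted=3
After char 5 ('k'=36): chars_in_quartet=2 acc=0x824 bytes_emitted=3
After char 6 ('1'=53): chars_in_quartet=3 acc=0x20935 bytes_emitted=3
After char 7 ('s'=44): chars_in_quartet=4 acc=0x824D6C -> emit 82 4D 6C, reset; bytes_emitted=6
After char 8 ('P'=15): chars_in_quartet=1 acc=0xF bytes_emitted=6
After char 9 ('J'=9): chars_in_quartet=2 acc=0x3C9 bytes_emitted=6
After char 10 ('E'=4): chars_in_quartet=3 acc=0xF244 bytes_emitted=6
After char 11 ('I'=8): chars_in_quartet=4 acc=0x3C9108 -> emit 3C 91 08, reset; bytes_emitted=9

Answer: 0 0x0 9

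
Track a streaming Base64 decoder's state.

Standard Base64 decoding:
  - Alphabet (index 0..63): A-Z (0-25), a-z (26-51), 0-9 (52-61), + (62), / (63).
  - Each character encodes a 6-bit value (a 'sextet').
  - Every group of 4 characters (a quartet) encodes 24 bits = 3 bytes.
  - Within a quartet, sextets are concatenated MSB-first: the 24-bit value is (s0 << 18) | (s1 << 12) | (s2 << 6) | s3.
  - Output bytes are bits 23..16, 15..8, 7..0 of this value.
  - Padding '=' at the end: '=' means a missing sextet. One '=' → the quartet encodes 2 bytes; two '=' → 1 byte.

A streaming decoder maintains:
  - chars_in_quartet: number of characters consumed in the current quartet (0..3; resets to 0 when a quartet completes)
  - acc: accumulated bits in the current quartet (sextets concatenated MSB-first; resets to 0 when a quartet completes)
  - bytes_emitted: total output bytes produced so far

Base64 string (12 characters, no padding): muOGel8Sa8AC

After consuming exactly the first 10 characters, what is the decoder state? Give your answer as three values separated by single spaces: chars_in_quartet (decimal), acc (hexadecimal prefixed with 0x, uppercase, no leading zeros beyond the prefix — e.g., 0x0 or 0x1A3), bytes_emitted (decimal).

Answer: 2 0x6BC 6

Derivation:
After char 0 ('m'=38): chars_in_quartet=1 acc=0x26 bytes_emitted=0
After char 1 ('u'=46): chars_in_quartet=2 acc=0x9AE bytes_emitted=0
After char 2 ('O'=14): chars_in_quartet=3 acc=0x26B8E bytes_emitted=0
After char 3 ('G'=6): chars_in_quartet=4 acc=0x9AE386 -> emit 9A E3 86, reset; bytes_emitted=3
After char 4 ('e'=30): chars_in_quartet=1 acc=0x1E bytes_emitted=3
After char 5 ('l'=37): chars_in_quartet=2 acc=0x7A5 bytes_emitted=3
After char 6 ('8'=60): chars_in_quartet=3 acc=0x1E97C bytes_emitted=3
After char 7 ('S'=18): chars_in_quartet=4 acc=0x7A5F12 -> emit 7A 5F 12, reset; bytes_emitted=6
After char 8 ('a'=26): chars_in_quartet=1 acc=0x1A bytes_emitted=6
After char 9 ('8'=60): chars_in_quartet=2 acc=0x6BC bytes_emitted=6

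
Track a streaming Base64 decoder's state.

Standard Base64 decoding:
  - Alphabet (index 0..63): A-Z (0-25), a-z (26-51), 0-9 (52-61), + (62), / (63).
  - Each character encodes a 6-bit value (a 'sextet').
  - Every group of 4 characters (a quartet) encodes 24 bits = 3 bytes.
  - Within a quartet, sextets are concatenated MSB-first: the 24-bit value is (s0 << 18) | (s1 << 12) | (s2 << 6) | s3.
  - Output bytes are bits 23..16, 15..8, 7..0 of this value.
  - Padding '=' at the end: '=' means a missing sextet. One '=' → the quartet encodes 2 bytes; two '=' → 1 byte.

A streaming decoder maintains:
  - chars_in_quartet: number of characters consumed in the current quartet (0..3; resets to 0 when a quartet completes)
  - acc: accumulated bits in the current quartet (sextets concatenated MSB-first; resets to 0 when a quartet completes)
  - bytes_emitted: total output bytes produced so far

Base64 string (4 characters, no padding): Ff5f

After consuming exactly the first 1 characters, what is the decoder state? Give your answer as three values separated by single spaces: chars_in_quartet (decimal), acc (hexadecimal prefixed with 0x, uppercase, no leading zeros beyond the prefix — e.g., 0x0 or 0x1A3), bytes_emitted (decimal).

After char 0 ('F'=5): chars_in_quartet=1 acc=0x5 bytes_emitted=0

Answer: 1 0x5 0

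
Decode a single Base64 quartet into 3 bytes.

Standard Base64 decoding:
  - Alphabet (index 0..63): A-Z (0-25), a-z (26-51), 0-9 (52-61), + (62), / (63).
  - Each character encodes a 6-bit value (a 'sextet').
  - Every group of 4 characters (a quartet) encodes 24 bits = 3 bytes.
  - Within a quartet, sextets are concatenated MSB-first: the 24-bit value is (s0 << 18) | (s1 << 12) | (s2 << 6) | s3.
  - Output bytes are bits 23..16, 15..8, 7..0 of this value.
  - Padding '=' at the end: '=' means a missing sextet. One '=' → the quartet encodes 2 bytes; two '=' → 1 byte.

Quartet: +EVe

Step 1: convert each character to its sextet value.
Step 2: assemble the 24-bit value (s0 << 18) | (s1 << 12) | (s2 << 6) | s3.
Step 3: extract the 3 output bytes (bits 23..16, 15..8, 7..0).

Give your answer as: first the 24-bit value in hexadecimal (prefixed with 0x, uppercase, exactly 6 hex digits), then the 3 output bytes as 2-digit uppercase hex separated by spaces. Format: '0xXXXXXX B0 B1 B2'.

Answer: 0xF8455E F8 45 5E

Derivation:
Sextets: +=62, E=4, V=21, e=30
24-bit: (62<<18) | (4<<12) | (21<<6) | 30
      = 0xF80000 | 0x004000 | 0x000540 | 0x00001E
      = 0xF8455E
Bytes: (v>>16)&0xFF=F8, (v>>8)&0xFF=45, v&0xFF=5E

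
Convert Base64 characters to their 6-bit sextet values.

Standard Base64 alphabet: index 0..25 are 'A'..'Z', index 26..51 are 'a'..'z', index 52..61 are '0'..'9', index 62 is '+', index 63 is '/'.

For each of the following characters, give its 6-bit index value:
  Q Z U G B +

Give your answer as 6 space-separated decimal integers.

Answer: 16 25 20 6 1 62

Derivation:
'Q': A..Z range, ord('Q') − ord('A') = 16
'Z': A..Z range, ord('Z') − ord('A') = 25
'U': A..Z range, ord('U') − ord('A') = 20
'G': A..Z range, ord('G') − ord('A') = 6
'B': A..Z range, ord('B') − ord('A') = 1
'+': index 62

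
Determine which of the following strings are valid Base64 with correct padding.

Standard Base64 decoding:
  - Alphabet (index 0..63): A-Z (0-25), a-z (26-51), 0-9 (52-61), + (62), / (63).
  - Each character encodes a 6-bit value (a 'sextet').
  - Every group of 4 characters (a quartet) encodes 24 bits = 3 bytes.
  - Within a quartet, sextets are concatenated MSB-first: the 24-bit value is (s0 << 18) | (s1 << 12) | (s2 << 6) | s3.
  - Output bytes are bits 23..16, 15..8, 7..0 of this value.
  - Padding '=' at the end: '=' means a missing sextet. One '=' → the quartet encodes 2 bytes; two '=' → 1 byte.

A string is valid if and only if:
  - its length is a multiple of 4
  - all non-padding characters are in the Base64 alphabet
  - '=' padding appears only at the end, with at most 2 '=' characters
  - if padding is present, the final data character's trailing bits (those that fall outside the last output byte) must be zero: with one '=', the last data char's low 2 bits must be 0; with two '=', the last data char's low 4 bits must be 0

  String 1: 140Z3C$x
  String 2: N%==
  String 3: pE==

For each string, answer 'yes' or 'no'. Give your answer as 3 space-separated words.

String 1: '140Z3C$x' → invalid (bad char(s): ['$'])
String 2: 'N%==' → invalid (bad char(s): ['%'])
String 3: 'pE==' → invalid (bad trailing bits)

Answer: no no no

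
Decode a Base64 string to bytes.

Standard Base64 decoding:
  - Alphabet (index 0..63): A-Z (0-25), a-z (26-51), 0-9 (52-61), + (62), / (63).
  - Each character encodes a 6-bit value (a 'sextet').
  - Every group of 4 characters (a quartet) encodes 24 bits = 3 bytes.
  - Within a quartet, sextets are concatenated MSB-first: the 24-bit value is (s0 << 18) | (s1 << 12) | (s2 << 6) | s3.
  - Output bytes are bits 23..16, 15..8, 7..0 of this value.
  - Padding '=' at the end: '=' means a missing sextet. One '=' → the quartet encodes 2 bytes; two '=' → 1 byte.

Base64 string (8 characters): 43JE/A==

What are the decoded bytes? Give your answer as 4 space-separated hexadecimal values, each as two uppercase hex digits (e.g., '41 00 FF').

After char 0 ('4'=56): chars_in_quartet=1 acc=0x38 bytes_emitted=0
After char 1 ('3'=55): chars_in_quartet=2 acc=0xE37 bytes_emitted=0
After char 2 ('J'=9): chars_in_quartet=3 acc=0x38DC9 bytes_emitted=0
After char 3 ('E'=4): chars_in_quartet=4 acc=0xE37244 -> emit E3 72 44, reset; bytes_emitted=3
After char 4 ('/'=63): chars_in_quartet=1 acc=0x3F bytes_emitted=3
After char 5 ('A'=0): chars_in_quartet=2 acc=0xFC0 bytes_emitted=3
Padding '==': partial quartet acc=0xFC0 -> emit FC; bytes_emitted=4

Answer: E3 72 44 FC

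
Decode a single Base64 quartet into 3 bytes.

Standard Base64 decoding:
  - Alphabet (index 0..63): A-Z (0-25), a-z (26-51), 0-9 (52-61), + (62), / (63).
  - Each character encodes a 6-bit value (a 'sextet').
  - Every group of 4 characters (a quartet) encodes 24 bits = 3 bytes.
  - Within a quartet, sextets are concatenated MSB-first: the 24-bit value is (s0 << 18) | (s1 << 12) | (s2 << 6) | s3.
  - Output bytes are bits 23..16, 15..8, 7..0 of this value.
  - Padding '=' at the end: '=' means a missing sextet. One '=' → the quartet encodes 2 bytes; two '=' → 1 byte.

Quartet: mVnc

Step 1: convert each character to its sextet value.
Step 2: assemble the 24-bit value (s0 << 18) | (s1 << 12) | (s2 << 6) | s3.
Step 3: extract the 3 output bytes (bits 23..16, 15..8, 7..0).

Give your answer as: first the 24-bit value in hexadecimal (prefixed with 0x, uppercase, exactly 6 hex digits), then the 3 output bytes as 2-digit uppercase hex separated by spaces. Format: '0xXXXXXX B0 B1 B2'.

Answer: 0x9959DC 99 59 DC

Derivation:
Sextets: m=38, V=21, n=39, c=28
24-bit: (38<<18) | (21<<12) | (39<<6) | 28
      = 0x980000 | 0x015000 | 0x0009C0 | 0x00001C
      = 0x9959DC
Bytes: (v>>16)&0xFF=99, (v>>8)&0xFF=59, v&0xFF=DC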